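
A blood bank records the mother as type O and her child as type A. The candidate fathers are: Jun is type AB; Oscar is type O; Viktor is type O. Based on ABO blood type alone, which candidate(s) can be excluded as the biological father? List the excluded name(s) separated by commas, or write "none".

A candidate is excluded only if no genotype consistent with his phenotype could produce a type A child with a type O mother.
Oscar (type O): no genotype consistent with that phenotype can produce a type-A child with a type-O mother.
Viktor (type O): no genotype consistent with that phenotype can produce a type-A child with a type-O mother.

Oscar, Viktor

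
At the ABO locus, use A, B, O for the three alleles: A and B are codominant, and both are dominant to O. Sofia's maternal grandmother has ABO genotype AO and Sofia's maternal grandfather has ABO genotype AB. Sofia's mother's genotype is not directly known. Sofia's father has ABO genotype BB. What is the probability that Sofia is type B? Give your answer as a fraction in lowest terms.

Sofia's mother's ABO genotype from AO × AB: 1/4 AA, 1/4 AB, 1/4 AO, 1/4 BO.
Crossing each possibility with the father BB and summing P(type B): 1/4·0 + 1/4·1/2 + 1/4·1/2 + 1/4·1 = 1/2.

1/2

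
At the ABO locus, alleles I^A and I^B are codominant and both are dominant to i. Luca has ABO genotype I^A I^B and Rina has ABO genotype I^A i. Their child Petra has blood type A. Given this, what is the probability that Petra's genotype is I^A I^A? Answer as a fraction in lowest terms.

1/2

Cross I^A I^B × I^A i → 1/4 I^A I^A, 1/4 I^A I^B, 1/4 I^A i, 1/4 I^B i.
Type-A genotypes among offspring: I^A I^A (1/4), I^A i (1/4); total 1/2.
P(I^A I^A | type A) = (1/4) / (1/2) = 1/2.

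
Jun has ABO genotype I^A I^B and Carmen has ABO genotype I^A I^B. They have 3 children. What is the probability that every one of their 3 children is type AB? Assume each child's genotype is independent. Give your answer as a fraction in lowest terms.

ABO cross I^A I^B × I^A I^B → 1/4 A, 1/4 B, 1/2 AB.
So P(type AB) = 1/2 per child.
All 3 independent: (1/2)^3 = 1/8.

1/8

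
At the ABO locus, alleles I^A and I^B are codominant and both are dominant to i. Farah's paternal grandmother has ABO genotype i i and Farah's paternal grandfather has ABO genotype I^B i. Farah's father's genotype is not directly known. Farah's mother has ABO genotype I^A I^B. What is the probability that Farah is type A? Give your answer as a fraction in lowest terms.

Farah's father's ABO genotype from i i × I^B i: 1/2 I^B i, 1/2 i i.
Crossing each possibility with the mother I^A I^B and summing P(type A): 1/2·1/4 + 1/2·1/2 = 3/8.

3/8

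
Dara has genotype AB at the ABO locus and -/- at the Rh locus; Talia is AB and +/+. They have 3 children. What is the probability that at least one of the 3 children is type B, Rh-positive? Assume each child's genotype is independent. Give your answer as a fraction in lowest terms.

37/64

ABO cross AB × AB → 1/4 A, 1/4 B, 1/2 AB.
Rh cross -/- × +/+ → 1 Rh+; so P(type B, Rh-positive) = 1/4 × 1 = 1/4 per child.
P(none) = (3/4)^3 = 27/64; P(at least one) = 1 − 27/64 = 37/64.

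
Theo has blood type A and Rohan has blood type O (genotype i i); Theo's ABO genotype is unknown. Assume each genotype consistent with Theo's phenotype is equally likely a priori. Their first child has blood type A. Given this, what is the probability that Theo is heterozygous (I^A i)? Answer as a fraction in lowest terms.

1/3

Possible genotypes: Theo ∈ {I^A I^A, I^A i}; Rohan ∈ {i i}.
Weight each parental genotype pair by prior × P(type-A child):
  I^A I^A × i i: posterior weight 2/3.
  I^A i × i i: posterior weight 1/3.
Sum the posterior weight over pairs where Theo is I^A i: 1/3.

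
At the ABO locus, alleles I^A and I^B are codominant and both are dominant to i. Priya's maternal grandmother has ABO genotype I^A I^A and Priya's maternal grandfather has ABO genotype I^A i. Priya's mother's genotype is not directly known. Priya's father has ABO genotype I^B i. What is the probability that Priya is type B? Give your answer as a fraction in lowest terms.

1/8

Priya's mother's ABO genotype from I^A I^A × I^A i: 1/2 I^A I^A, 1/2 I^A i.
Crossing each possibility with the father I^B i and summing P(type B): 1/2·0 + 1/2·1/4 = 1/8.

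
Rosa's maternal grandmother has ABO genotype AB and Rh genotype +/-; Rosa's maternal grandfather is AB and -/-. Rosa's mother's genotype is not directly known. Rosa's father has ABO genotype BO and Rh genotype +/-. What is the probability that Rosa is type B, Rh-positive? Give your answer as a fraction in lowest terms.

Rosa's mother's ABO genotype from AB × AB: 1/4 AA, 1/2 AB, 1/4 BB.
Crossing each possibility with the father BO and summing P(type B): 1/4·0 + 1/2·1/2 + 1/4·1 = 1/2.
Similarly for Rh via the mother's Rh distribution: P(Rh+) = 5/8.
Independent loci: 1/2 × 5/8 = 5/16.

5/16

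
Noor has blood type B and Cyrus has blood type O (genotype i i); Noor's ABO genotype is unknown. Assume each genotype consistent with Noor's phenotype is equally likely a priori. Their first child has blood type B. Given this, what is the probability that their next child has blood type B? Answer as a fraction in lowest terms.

Possible genotypes: Noor ∈ {I^B I^B, I^B i}; Cyrus ∈ {i i}.
Weight each parental genotype pair by prior × P(type-B child):
  I^B I^B × i i: posterior weight 2/3; P(next child type B) = 1.
  I^B i × i i: posterior weight 1/3; P(next child type B) = 1/2.
Weighted sum = 5/6.

5/6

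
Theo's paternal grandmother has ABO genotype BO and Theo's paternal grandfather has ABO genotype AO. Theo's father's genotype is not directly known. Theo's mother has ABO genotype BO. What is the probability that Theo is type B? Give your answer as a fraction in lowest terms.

Theo's father's ABO genotype from BO × AO: 1/4 AB, 1/4 AO, 1/4 BO, 1/4 OO.
Crossing each possibility with the mother BO and summing P(type B): 1/4·1/2 + 1/4·1/4 + 1/4·3/4 + 1/4·1/2 = 1/2.

1/2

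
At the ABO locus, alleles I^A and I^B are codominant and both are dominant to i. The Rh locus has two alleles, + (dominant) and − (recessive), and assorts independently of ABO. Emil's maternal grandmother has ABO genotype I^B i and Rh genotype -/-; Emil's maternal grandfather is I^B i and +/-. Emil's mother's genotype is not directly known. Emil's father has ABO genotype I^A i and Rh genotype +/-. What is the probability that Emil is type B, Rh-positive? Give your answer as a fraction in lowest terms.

Emil's mother's ABO genotype from I^B i × I^B i: 1/4 I^B I^B, 1/2 I^B i, 1/4 i i.
Crossing each possibility with the father I^A i and summing P(type B): 1/4·1/2 + 1/2·1/4 + 1/4·0 = 1/4.
Similarly for Rh via the mother's Rh distribution: P(Rh+) = 5/8.
Independent loci: 1/4 × 5/8 = 5/32.

5/32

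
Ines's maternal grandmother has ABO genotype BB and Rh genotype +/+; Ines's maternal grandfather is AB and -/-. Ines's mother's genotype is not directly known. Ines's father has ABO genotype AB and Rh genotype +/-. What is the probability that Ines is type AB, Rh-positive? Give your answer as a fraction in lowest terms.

3/8

Ines's mother's ABO genotype from BB × AB: 1/2 AB, 1/2 BB.
Crossing each possibility with the father AB and summing P(type AB): 1/2·1/2 + 1/2·1/2 = 1/2.
Similarly for Rh via the mother's Rh distribution: P(Rh+) = 3/4.
Independent loci: 1/2 × 3/4 = 3/8.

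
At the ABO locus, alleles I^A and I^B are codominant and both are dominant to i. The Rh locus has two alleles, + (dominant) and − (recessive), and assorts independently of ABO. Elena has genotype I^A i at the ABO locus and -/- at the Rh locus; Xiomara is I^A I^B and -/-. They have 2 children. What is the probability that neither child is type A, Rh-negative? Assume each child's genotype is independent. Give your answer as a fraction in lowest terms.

1/4

ABO cross I^A i × I^A I^B → 1/2 A, 1/4 B, 1/4 AB.
Rh cross -/- × -/- → 1 Rh-; so P(type A, Rh-negative) = 1/2 × 1 = 1/2 per child.
P(not type A, Rh-negative) = 1/2 for one child; (1/2)^2 = 1/4.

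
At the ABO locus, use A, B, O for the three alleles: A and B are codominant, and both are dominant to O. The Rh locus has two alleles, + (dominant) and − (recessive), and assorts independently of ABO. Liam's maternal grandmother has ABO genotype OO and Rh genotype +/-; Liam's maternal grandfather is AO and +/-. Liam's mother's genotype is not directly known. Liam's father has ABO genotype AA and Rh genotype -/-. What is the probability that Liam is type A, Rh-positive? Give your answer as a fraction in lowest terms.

1/2

Liam's mother's ABO genotype from OO × AO: 1/2 AO, 1/2 OO.
Crossing each possibility with the father AA and summing P(type A): 1/2·1 + 1/2·1 = 1.
Similarly for Rh via the mother's Rh distribution: P(Rh+) = 1/2.
Independent loci: 1 × 1/2 = 1/2.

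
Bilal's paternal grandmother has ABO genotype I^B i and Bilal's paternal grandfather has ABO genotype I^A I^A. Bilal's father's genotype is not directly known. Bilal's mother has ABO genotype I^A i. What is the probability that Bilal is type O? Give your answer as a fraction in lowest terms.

1/8

Bilal's father's ABO genotype from I^B i × I^A I^A: 1/2 I^A I^B, 1/2 I^A i.
Crossing each possibility with the mother I^A i and summing P(type O): 1/2·0 + 1/2·1/4 = 1/8.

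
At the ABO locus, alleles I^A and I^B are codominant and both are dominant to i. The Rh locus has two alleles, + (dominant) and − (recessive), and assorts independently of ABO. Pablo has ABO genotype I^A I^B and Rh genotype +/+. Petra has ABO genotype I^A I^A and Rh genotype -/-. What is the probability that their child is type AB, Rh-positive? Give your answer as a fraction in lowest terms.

ABO cross I^A I^B × I^A I^A → offspring phenotypes: 1/2 A, 1/2 AB.
Rh cross +/+ × -/- → 1 Rh+.
Independent loci: P(type AB, Rh-positive) = 1/2 × 1 = 1/2.

1/2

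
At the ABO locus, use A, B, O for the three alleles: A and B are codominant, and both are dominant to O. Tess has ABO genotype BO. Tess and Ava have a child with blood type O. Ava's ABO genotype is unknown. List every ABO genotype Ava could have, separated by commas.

AO, BO, OO

For each candidate genotype of Ava, check whether crossing it with BO can produce every observed child phenotype.
  AA → possible child types {A, AB} ✗
  AB → possible child types {A, B, AB} ✗
  AO → possible child types {O, A, B, AB} ✓
  BB → possible child types {B} ✗
  BO → possible child types {O, B} ✓
  OO → possible child types {O, B} ✓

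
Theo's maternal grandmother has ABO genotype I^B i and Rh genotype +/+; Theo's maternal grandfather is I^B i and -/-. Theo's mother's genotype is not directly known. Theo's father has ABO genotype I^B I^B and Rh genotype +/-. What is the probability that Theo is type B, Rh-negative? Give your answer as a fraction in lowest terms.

1/4

Theo's mother's ABO genotype from I^B i × I^B i: 1/4 I^B I^B, 1/2 I^B i, 1/4 i i.
Crossing each possibility with the father I^B I^B and summing P(type B): 1/4·1 + 1/2·1 + 1/4·1 = 1.
Similarly for Rh via the mother's Rh distribution: P(Rh-) = 1/4.
Independent loci: 1 × 1/4 = 1/4.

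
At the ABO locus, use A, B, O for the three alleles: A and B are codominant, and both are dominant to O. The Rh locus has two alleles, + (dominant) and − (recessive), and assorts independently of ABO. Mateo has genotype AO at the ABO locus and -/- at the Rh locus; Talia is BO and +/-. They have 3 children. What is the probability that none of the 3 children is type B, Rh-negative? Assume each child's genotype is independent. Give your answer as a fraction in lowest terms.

ABO cross AO × BO → 1/4 O, 1/4 A, 1/4 B, 1/4 AB.
Rh cross -/- × +/- → 1/2 Rh+, 1/2 Rh-; so P(type B, Rh-negative) = 1/4 × 1/2 = 1/8 per child.
P(not type B, Rh-negative) = 7/8 for one child; (7/8)^3 = 343/512.

343/512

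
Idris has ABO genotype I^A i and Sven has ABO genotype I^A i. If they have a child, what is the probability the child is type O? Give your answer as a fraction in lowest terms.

ABO cross I^A i × I^A i → offspring phenotypes: 1/4 O, 3/4 A.
So P(type O) = 1/4.

1/4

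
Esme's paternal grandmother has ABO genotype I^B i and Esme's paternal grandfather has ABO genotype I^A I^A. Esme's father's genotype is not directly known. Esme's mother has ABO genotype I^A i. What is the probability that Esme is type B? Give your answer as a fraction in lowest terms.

1/8

Esme's father's ABO genotype from I^B i × I^A I^A: 1/2 I^A I^B, 1/2 I^A i.
Crossing each possibility with the mother I^A i and summing P(type B): 1/2·1/4 + 1/2·0 = 1/8.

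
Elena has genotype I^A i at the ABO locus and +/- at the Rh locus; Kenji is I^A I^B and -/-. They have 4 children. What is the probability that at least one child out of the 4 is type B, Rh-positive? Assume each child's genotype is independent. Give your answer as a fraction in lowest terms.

ABO cross I^A i × I^A I^B → 1/2 A, 1/4 B, 1/4 AB.
Rh cross +/- × -/- → 1/2 Rh+, 1/2 Rh-; so P(type B, Rh-positive) = 1/4 × 1/2 = 1/8 per child.
P(none) = (7/8)^4 = 2401/4096; P(at least one) = 1 − 2401/4096 = 1695/4096.

1695/4096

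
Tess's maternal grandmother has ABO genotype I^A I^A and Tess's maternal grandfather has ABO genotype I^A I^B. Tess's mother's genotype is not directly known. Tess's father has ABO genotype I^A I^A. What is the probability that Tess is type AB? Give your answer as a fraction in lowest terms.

1/4

Tess's mother's ABO genotype from I^A I^A × I^A I^B: 1/2 I^A I^A, 1/2 I^A I^B.
Crossing each possibility with the father I^A I^A and summing P(type AB): 1/2·0 + 1/2·1/2 = 1/4.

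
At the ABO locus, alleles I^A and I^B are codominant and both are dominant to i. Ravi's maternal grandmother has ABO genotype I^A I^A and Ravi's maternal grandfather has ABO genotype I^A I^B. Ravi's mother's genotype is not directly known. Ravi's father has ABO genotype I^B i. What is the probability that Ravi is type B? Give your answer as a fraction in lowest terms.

Ravi's mother's ABO genotype from I^A I^A × I^A I^B: 1/2 I^A I^A, 1/2 I^A I^B.
Crossing each possibility with the father I^B i and summing P(type B): 1/2·0 + 1/2·1/2 = 1/4.

1/4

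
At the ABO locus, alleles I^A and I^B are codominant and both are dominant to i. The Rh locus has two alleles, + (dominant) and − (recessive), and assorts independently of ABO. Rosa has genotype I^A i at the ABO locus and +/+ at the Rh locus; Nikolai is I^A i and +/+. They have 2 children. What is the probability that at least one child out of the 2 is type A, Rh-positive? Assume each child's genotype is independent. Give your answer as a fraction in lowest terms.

15/16

ABO cross I^A i × I^A i → 1/4 O, 3/4 A.
Rh cross +/+ × +/+ → 1 Rh+; so P(type A, Rh-positive) = 3/4 × 1 = 3/4 per child.
P(none) = (1/4)^2 = 1/16; P(at least one) = 1 − 1/16 = 15/16.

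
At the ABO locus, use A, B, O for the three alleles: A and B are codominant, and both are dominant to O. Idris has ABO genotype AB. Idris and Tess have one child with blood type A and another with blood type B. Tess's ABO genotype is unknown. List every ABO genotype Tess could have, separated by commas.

AB, AO, BO, OO

For each candidate genotype of Tess, check whether crossing it with AB can produce every observed child phenotype.
  AA → possible child types {A, AB} ✗
  AB → possible child types {A, B, AB} ✓
  AO → possible child types {A, B, AB} ✓
  BB → possible child types {B, AB} ✗
  BO → possible child types {A, B, AB} ✓
  OO → possible child types {A, B} ✓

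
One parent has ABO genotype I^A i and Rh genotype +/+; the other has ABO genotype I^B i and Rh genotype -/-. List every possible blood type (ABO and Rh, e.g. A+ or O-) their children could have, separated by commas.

Gametes from I^A i × I^B i give offspring ABO genotypes I^A I^B, I^A i, I^B i, i i, i.e. phenotypes O, A, B, AB.
Rh cross +/+ × -/- → phenotypes Rh+.
Combining independently: O+, A+, B+, AB+.

O+, A+, B+, AB+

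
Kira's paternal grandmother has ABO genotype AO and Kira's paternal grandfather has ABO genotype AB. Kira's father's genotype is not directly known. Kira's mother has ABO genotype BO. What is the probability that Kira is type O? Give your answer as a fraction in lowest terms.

1/8

Kira's father's ABO genotype from AO × AB: 1/4 AA, 1/4 AB, 1/4 AO, 1/4 BO.
Crossing each possibility with the mother BO and summing P(type O): 1/4·0 + 1/4·0 + 1/4·1/4 + 1/4·1/4 = 1/8.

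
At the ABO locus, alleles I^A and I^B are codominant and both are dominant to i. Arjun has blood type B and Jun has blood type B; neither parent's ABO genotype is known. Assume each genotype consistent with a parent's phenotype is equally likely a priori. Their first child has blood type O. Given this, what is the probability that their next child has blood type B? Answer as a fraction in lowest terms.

3/4

Possible genotypes: Arjun ∈ {I^B I^B, I^B i}; Jun ∈ {I^B I^B, I^B i}.
Weight each parental genotype pair by prior × P(type-O child):
  I^B i × I^B i: posterior weight 1; P(next child type B) = 3/4.
Weighted sum = 3/4.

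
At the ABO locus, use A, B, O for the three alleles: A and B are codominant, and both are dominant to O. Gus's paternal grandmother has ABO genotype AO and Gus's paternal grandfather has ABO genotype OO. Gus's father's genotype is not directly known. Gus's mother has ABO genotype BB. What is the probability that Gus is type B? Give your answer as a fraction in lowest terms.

3/4

Gus's father's ABO genotype from AO × OO: 1/2 AO, 1/2 OO.
Crossing each possibility with the mother BB and summing P(type B): 1/2·1/2 + 1/2·1 = 3/4.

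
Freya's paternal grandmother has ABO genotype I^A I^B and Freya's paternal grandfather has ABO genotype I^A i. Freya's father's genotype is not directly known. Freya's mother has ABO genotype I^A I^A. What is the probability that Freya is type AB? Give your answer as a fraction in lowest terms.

Freya's father's ABO genotype from I^A I^B × I^A i: 1/4 I^A I^A, 1/4 I^A I^B, 1/4 I^A i, 1/4 I^B i.
Crossing each possibility with the mother I^A I^A and summing P(type AB): 1/4·0 + 1/4·1/2 + 1/4·0 + 1/4·1/2 = 1/4.

1/4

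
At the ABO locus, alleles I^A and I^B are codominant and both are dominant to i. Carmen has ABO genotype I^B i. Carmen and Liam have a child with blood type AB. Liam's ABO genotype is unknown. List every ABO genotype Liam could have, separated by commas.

For each candidate genotype of Liam, check whether crossing it with I^B i can produce every observed child phenotype.
  I^A I^A → possible child types {A, AB} ✓
  I^A I^B → possible child types {A, B, AB} ✓
  I^A i → possible child types {O, A, B, AB} ✓
  I^B I^B → possible child types {B} ✗
  I^B i → possible child types {O, B} ✗
  i i → possible child types {O, B} ✗

I^A I^A, I^A I^B, I^A i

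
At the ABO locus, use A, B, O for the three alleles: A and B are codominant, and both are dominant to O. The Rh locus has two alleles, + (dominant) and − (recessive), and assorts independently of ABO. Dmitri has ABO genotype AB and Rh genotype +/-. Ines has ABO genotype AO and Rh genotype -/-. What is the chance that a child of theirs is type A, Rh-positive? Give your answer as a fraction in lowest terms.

ABO cross AB × AO → offspring phenotypes: 1/2 A, 1/4 B, 1/4 AB.
Rh cross +/- × -/- → 1/2 Rh+, 1/2 Rh-.
Independent loci: P(type A, Rh-positive) = 1/2 × 1/2 = 1/4.

1/4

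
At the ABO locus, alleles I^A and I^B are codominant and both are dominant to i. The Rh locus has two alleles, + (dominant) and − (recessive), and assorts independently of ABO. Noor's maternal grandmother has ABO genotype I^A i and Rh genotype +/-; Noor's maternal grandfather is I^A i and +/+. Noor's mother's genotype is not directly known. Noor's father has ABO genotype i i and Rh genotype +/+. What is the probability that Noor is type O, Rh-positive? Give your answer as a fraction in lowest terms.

1/2

Noor's mother's ABO genotype from I^A i × I^A i: 1/4 I^A I^A, 1/2 I^A i, 1/4 i i.
Crossing each possibility with the father i i and summing P(type O): 1/4·0 + 1/2·1/2 + 1/4·1 = 1/2.
Similarly for Rh via the mother's Rh distribution: P(Rh+) = 1.
Independent loci: 1/2 × 1 = 1/2.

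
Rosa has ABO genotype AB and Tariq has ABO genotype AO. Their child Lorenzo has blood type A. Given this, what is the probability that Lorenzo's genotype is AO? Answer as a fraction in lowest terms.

Cross AB × AO → 1/4 AA, 1/4 AB, 1/4 AO, 1/4 BO.
Type-A genotypes among offspring: AA (1/4), AO (1/4); total 1/2.
P(AO | type A) = (1/4) / (1/2) = 1/2.

1/2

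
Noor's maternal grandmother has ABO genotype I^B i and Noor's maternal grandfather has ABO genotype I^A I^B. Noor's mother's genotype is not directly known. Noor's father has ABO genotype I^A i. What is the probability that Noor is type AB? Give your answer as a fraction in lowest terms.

1/4

Noor's mother's ABO genotype from I^B i × I^A I^B: 1/4 I^A I^B, 1/4 I^A i, 1/4 I^B I^B, 1/4 I^B i.
Crossing each possibility with the father I^A i and summing P(type AB): 1/4·1/4 + 1/4·0 + 1/4·1/2 + 1/4·1/4 = 1/4.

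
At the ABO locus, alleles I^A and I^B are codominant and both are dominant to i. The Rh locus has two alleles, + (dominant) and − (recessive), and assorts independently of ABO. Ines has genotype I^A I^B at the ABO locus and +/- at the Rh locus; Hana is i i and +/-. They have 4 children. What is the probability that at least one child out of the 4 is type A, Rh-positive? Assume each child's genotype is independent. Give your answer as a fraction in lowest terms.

3471/4096

ABO cross I^A I^B × i i → 1/2 A, 1/2 B.
Rh cross +/- × +/- → 3/4 Rh+, 1/4 Rh-; so P(type A, Rh-positive) = 1/2 × 3/4 = 3/8 per child.
P(none) = (5/8)^4 = 625/4096; P(at least one) = 1 − 625/4096 = 3471/4096.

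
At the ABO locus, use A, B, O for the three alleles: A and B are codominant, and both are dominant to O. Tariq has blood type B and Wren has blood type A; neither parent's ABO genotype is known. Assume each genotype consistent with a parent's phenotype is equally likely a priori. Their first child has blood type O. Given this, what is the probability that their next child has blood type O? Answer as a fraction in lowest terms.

1/4

Possible genotypes: Tariq ∈ {BB, BO}; Wren ∈ {AA, AO}.
Weight each parental genotype pair by prior × P(type-O child):
  BO × AO: posterior weight 1; P(next child type O) = 1/4.
Weighted sum = 1/4.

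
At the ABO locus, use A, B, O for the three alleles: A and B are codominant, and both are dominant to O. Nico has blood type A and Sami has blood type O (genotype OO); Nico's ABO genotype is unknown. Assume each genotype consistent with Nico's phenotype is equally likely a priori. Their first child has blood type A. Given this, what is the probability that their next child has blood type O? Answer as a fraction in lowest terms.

1/6

Possible genotypes: Nico ∈ {AA, AO}; Sami ∈ {OO}.
Weight each parental genotype pair by prior × P(type-A child):
  AA × OO: posterior weight 2/3; P(next child type O) = 0.
  AO × OO: posterior weight 1/3; P(next child type O) = 1/2.
Weighted sum = 1/6.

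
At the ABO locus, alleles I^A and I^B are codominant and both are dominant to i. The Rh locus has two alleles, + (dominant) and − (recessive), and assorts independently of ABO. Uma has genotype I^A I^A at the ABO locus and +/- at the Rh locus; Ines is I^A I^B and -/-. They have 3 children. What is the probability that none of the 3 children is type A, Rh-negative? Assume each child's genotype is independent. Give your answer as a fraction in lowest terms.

ABO cross I^A I^A × I^A I^B → 1/2 A, 1/2 AB.
Rh cross +/- × -/- → 1/2 Rh+, 1/2 Rh-; so P(type A, Rh-negative) = 1/2 × 1/2 = 1/4 per child.
P(not type A, Rh-negative) = 3/4 for one child; (3/4)^3 = 27/64.

27/64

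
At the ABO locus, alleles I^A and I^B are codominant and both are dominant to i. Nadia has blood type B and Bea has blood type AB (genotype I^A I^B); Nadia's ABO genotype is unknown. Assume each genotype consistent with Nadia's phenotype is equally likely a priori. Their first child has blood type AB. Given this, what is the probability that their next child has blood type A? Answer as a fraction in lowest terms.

Possible genotypes: Nadia ∈ {I^B I^B, I^B i}; Bea ∈ {I^A I^B}.
Weight each parental genotype pair by prior × P(type-AB child):
  I^B I^B × I^A I^B: posterior weight 2/3; P(next child type A) = 0.
  I^B i × I^A I^B: posterior weight 1/3; P(next child type A) = 1/4.
Weighted sum = 1/12.

1/12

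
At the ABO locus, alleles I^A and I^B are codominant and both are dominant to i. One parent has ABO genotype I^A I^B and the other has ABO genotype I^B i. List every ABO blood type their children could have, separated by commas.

Gametes from I^A I^B × I^B i give offspring ABO genotypes I^A I^B, I^A i, I^B I^B, I^B i, i.e. phenotypes A, B, AB.

A, B, AB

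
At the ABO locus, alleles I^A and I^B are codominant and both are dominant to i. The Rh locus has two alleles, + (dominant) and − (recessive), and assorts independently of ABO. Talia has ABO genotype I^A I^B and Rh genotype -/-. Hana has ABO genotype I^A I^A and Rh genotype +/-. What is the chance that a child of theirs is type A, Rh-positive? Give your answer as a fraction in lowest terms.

1/4

ABO cross I^A I^B × I^A I^A → offspring phenotypes: 1/2 A, 1/2 AB.
Rh cross -/- × +/- → 1/2 Rh+, 1/2 Rh-.
Independent loci: P(type A, Rh-positive) = 1/2 × 1/2 = 1/4.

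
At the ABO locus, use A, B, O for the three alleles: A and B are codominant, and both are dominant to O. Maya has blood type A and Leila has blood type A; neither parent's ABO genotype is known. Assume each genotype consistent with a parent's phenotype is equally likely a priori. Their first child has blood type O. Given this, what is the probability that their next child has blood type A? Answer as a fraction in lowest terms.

Possible genotypes: Maya ∈ {AA, AO}; Leila ∈ {AA, AO}.
Weight each parental genotype pair by prior × P(type-O child):
  AO × AO: posterior weight 1; P(next child type A) = 3/4.
Weighted sum = 3/4.

3/4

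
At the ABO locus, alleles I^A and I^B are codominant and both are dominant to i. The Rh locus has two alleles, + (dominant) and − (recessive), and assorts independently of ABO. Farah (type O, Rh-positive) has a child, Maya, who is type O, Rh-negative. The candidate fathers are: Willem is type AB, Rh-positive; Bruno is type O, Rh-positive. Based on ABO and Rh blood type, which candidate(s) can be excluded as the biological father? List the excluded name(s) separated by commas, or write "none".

Willem

A candidate is excluded only if no genotype consistent with his phenotype could produce a type O, Rh-negative child with a type O, Rh-positive mother.
Willem (type AB, Rh+): no genotype consistent with that phenotype can produce a type-O Rh- child with a type-O mother.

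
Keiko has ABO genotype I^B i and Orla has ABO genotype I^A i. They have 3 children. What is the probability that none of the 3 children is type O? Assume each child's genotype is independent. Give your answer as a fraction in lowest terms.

27/64

ABO cross I^B i × I^A i → 1/4 O, 1/4 A, 1/4 B, 1/4 AB.
So P(type O) = 1/4 per child.
P(not type O) = 3/4 for one child; (3/4)^3 = 27/64.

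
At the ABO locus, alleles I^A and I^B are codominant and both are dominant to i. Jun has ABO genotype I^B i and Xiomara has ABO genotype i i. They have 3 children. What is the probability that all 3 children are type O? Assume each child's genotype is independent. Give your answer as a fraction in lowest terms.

1/8

ABO cross I^B i × i i → 1/2 O, 1/2 B.
So P(type O) = 1/2 per child.
All 3 independent: (1/2)^3 = 1/8.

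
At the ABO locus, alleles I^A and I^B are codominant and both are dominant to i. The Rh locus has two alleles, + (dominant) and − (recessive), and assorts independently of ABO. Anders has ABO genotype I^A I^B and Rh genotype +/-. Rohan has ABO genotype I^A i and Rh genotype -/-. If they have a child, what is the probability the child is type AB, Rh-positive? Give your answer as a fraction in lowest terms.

ABO cross I^A I^B × I^A i → offspring phenotypes: 1/2 A, 1/4 B, 1/4 AB.
Rh cross +/- × -/- → 1/2 Rh+, 1/2 Rh-.
Independent loci: P(type AB, Rh-positive) = 1/4 × 1/2 = 1/8.

1/8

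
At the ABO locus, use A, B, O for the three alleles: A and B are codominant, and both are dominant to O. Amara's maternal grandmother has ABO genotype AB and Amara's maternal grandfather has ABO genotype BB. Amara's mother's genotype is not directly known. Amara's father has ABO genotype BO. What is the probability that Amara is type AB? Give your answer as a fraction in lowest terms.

Amara's mother's ABO genotype from AB × BB: 1/2 AB, 1/2 BB.
Crossing each possibility with the father BO and summing P(type AB): 1/2·1/4 + 1/2·0 = 1/8.

1/8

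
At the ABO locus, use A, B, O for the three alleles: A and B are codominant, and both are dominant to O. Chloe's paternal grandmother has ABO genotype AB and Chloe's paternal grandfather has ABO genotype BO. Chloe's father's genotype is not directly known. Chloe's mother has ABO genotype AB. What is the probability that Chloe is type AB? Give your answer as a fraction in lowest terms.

3/8

Chloe's father's ABO genotype from AB × BO: 1/4 AB, 1/4 AO, 1/4 BB, 1/4 BO.
Crossing each possibility with the mother AB and summing P(type AB): 1/4·1/2 + 1/4·1/4 + 1/4·1/2 + 1/4·1/4 = 3/8.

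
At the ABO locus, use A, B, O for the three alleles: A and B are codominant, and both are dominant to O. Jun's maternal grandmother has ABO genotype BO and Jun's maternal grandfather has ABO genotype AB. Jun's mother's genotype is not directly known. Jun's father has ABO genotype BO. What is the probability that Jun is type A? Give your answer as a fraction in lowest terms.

1/8

Jun's mother's ABO genotype from BO × AB: 1/4 AB, 1/4 AO, 1/4 BB, 1/4 BO.
Crossing each possibility with the father BO and summing P(type A): 1/4·1/4 + 1/4·1/4 + 1/4·0 + 1/4·0 = 1/8.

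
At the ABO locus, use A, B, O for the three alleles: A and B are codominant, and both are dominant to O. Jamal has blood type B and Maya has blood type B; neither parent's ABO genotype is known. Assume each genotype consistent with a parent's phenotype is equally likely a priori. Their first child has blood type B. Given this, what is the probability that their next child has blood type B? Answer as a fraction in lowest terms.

19/20

Possible genotypes: Jamal ∈ {BB, BO}; Maya ∈ {BB, BO}.
Weight each parental genotype pair by prior × P(type-B child):
  BB × BB: posterior weight 4/15; P(next child type B) = 1.
  BB × BO: posterior weight 4/15; P(next child type B) = 1.
  BO × BB: posterior weight 4/15; P(next child type B) = 1.
  BO × BO: posterior weight 1/5; P(next child type B) = 3/4.
Weighted sum = 19/20.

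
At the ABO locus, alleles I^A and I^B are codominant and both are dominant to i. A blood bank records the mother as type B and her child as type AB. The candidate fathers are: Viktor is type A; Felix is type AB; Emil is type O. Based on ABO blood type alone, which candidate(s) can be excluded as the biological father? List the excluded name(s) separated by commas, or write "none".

A candidate is excluded only if no genotype consistent with his phenotype could produce a type AB child with a type B mother.
Emil (type O): no genotype consistent with that phenotype can produce a type-AB child with a type-B mother.

Emil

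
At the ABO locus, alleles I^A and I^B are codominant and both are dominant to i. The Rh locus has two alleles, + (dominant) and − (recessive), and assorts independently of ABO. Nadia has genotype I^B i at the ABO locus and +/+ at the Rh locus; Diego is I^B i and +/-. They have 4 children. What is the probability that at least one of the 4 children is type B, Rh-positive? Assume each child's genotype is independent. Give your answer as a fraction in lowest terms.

255/256

ABO cross I^B i × I^B i → 1/4 O, 3/4 B.
Rh cross +/+ × +/- → 1 Rh+; so P(type B, Rh-positive) = 3/4 × 1 = 3/4 per child.
P(none) = (1/4)^4 = 1/256; P(at least one) = 1 − 1/256 = 255/256.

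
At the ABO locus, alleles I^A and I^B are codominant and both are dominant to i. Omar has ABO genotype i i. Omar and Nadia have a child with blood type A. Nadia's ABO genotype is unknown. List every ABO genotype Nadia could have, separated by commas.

I^A I^A, I^A I^B, I^A i

For each candidate genotype of Nadia, check whether crossing it with i i can produce every observed child phenotype.
  I^A I^A → possible child types {A} ✓
  I^A I^B → possible child types {A, B} ✓
  I^A i → possible child types {O, A} ✓
  I^B I^B → possible child types {B} ✗
  I^B i → possible child types {O, B} ✗
  i i → possible child types {O} ✗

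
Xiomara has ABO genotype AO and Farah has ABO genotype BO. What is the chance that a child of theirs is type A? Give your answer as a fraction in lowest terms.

1/4

ABO cross AO × BO → offspring phenotypes: 1/4 O, 1/4 A, 1/4 B, 1/4 AB.
So P(type A) = 1/4.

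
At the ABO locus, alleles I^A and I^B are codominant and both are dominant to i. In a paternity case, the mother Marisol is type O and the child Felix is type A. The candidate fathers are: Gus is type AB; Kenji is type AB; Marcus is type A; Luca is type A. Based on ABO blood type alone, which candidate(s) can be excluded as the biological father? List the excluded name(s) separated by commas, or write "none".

A candidate is excluded only if no genotype consistent with his phenotype could produce a type A child with a type O mother.
Every candidate has at least one consistent genotype combination, so none can be excluded.

none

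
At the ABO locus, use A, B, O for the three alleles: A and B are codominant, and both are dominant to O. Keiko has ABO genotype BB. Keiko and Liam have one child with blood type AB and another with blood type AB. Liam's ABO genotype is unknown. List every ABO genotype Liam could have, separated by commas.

AA, AB, AO

For each candidate genotype of Liam, check whether crossing it with BB can produce every observed child phenotype.
  AA → possible child types {AB} ✓
  AB → possible child types {B, AB} ✓
  AO → possible child types {B, AB} ✓
  BB → possible child types {B} ✗
  BO → possible child types {B} ✗
  OO → possible child types {B} ✗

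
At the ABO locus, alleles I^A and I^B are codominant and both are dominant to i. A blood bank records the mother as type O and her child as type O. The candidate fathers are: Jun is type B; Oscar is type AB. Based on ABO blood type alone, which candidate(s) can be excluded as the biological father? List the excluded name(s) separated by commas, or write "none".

A candidate is excluded only if no genotype consistent with his phenotype could produce a type O child with a type O mother.
Oscar (type AB): no genotype consistent with that phenotype can produce a type-O child with a type-O mother.

Oscar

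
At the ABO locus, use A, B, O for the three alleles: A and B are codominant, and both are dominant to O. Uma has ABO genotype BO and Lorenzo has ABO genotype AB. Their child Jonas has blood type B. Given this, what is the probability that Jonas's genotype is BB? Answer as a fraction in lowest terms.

1/2

Cross BO × AB → 1/4 AB, 1/4 AO, 1/4 BB, 1/4 BO.
Type-B genotypes among offspring: BB (1/4), BO (1/4); total 1/2.
P(BB | type B) = (1/4) / (1/2) = 1/2.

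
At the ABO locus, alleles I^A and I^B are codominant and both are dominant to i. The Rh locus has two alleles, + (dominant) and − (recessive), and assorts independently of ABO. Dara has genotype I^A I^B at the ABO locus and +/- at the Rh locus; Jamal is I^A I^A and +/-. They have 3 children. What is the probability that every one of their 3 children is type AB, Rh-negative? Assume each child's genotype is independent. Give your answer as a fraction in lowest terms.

ABO cross I^A I^B × I^A I^A → 1/2 A, 1/2 AB.
Rh cross +/- × +/- → 3/4 Rh+, 1/4 Rh-; so P(type AB, Rh-negative) = 1/2 × 1/4 = 1/8 per child.
All 3 independent: (1/8)^3 = 1/512.

1/512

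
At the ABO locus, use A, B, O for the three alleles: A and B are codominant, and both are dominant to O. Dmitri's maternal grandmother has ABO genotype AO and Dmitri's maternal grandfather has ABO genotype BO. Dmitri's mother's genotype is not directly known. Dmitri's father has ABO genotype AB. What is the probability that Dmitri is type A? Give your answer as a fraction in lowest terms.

3/8

Dmitri's mother's ABO genotype from AO × BO: 1/4 AB, 1/4 AO, 1/4 BO, 1/4 OO.
Crossing each possibility with the father AB and summing P(type A): 1/4·1/4 + 1/4·1/2 + 1/4·1/4 + 1/4·1/2 = 3/8.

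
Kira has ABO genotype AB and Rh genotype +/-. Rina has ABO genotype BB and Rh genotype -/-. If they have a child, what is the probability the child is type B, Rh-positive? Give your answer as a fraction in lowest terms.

1/4

ABO cross AB × BB → offspring phenotypes: 1/2 B, 1/2 AB.
Rh cross +/- × -/- → 1/2 Rh+, 1/2 Rh-.
Independent loci: P(type B, Rh-positive) = 1/2 × 1/2 = 1/4.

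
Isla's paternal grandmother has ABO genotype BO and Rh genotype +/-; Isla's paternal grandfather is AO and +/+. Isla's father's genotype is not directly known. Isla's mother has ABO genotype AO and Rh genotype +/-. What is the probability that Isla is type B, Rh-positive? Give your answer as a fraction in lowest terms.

7/64

Isla's father's ABO genotype from BO × AO: 1/4 AB, 1/4 AO, 1/4 BO, 1/4 OO.
Crossing each possibility with the mother AO and summing P(type B): 1/4·1/4 + 1/4·0 + 1/4·1/4 + 1/4·0 = 1/8.
Similarly for Rh via the father's Rh distribution: P(Rh+) = 7/8.
Independent loci: 1/8 × 7/8 = 7/64.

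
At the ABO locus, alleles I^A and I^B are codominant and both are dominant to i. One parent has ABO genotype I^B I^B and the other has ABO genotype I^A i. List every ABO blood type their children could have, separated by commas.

Gametes from I^B I^B × I^A i give offspring ABO genotypes I^A I^B, I^B i, i.e. phenotypes B, AB.

B, AB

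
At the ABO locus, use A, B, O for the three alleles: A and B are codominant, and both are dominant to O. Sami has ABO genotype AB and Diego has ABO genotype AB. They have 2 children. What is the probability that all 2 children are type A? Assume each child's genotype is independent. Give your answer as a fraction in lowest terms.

1/16

ABO cross AB × AB → 1/4 A, 1/4 B, 1/2 AB.
So P(type A) = 1/4 per child.
All 2 independent: (1/4)^2 = 1/16.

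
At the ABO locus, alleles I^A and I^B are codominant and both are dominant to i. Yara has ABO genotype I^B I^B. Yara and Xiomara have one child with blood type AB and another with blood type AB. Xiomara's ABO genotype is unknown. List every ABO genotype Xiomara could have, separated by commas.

I^A I^A, I^A I^B, I^A i

For each candidate genotype of Xiomara, check whether crossing it with I^B I^B can produce every observed child phenotype.
  I^A I^A → possible child types {AB} ✓
  I^A I^B → possible child types {B, AB} ✓
  I^A i → possible child types {B, AB} ✓
  I^B I^B → possible child types {B} ✗
  I^B i → possible child types {B} ✗
  i i → possible child types {B} ✗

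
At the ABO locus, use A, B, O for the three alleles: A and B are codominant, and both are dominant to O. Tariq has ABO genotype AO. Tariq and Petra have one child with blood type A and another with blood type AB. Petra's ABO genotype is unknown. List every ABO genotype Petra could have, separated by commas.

For each candidate genotype of Petra, check whether crossing it with AO can produce every observed child phenotype.
  AA → possible child types {A} ✗
  AB → possible child types {A, B, AB} ✓
  AO → possible child types {O, A} ✗
  BB → possible child types {B, AB} ✗
  BO → possible child types {O, A, B, AB} ✓
  OO → possible child types {O, A} ✗

AB, BO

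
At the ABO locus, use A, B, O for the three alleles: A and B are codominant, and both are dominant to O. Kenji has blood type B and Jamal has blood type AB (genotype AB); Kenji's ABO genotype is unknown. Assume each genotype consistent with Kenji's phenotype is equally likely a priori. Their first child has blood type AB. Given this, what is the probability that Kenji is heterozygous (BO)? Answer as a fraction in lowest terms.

1/3

Possible genotypes: Kenji ∈ {BB, BO}; Jamal ∈ {AB}.
Weight each parental genotype pair by prior × P(type-AB child):
  BB × AB: posterior weight 2/3.
  BO × AB: posterior weight 1/3.
Sum the posterior weight over pairs where Kenji is BO: 1/3.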